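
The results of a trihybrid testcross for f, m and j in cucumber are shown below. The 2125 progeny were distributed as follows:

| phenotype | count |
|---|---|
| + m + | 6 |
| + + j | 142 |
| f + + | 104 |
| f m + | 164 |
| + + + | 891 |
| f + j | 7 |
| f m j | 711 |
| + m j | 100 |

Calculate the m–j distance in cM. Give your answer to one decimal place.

The two most frequent reciprocal classes, + + + and f m j, are the parental types, so the F1 was + + + / f m j.
The two rarest classes, + m + and f + j, are the double crossovers. Comparing them with the parentals, only the m allele has switched, so m is the middle locus and the order is j – m – f.
Crossovers in the j–m interval produce the single-crossover classes + + j and f m + (142 + 164 = 306) plus the double crossovers (13).
RF(j–m) = (306 + 13) / 2125 = 319/2125 = 0.1501 → 15.0 cM.

15.0 cM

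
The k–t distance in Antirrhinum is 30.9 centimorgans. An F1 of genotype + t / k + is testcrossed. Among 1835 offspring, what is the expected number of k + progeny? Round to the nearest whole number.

634

A map distance of 30.9 centimorgans corresponds to a recombination frequency of 0.309.
The F1 is + t / k +, so k + is a parental gamete class with expected frequency (1 − r)/2 = 0.691/2 = 0.3455.
Expected number = 0.3455 × 1835 = 633.99 ≈ 634.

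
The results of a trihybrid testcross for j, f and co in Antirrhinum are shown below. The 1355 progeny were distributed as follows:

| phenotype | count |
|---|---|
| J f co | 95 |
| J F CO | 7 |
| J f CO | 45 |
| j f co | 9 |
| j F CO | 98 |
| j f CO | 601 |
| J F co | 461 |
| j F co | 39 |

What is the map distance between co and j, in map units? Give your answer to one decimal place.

The two most frequent reciprocal classes, j f CO and J F co, are the parental types, so the F1 was j f CO / J F co.
The two rarest classes, j f co and J F CO, are the double crossovers. Comparing them with the parentals, only the co allele has switched, so co is the middle locus and the order is j – co – f.
Crossovers in the j–co interval produce the single-crossover classes J f CO and j F co (45 + 39 = 84) plus the double crossovers (16).
RF(j–co) = (84 + 16) / 1355 = 100/1355 = 0.0738 → 7.4 map units.

7.4 map units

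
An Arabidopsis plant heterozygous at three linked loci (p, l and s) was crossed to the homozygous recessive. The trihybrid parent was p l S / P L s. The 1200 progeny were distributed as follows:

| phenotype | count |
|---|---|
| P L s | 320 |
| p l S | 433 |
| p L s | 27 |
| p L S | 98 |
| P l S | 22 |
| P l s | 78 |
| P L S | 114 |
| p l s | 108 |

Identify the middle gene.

p

The two rarest classes, P l S and p L s, are the double crossovers. Comparing them with the parentals, only the p allele has switched, so p is the middle locus and the order is l – p – s.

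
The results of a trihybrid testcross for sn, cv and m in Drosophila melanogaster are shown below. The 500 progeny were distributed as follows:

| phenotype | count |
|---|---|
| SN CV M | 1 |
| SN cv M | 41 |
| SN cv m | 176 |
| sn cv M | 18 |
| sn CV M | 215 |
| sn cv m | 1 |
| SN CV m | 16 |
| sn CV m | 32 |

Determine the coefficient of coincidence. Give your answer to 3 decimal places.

0.370

The two most frequent reciprocal classes, sn CV M and SN cv m, are the parental types, so the F1 was sn CV M / SN cv m.
The two rarest classes, SN CV M and sn cv m, are the double crossovers. Comparing them with the parentals, only the sn allele has switched, so sn is the middle locus and the order is cv – sn – m.
cv–sn: (34 + 2)/500 = 0.0720; sn–m: (73 + 2)/500 = 0.1500.
Expected DCO frequency = 0.0720 × 0.1500 ≈ 0.01080; observed = 2/500 ≈ 0.00400.
Coefficient of coincidence = 0.00400/0.01080 ≈ 0.370.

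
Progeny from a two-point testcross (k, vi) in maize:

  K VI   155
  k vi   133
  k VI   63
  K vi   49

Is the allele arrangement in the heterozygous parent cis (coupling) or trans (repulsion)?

cis

The two most frequent classes are K VI (155) and k vi (133); these are the parental (non-recombinant) types.
So the F1 carried K VI on one chromosome and k vi on the other — the recessive alleles are on the same chromosome (cis / coupling).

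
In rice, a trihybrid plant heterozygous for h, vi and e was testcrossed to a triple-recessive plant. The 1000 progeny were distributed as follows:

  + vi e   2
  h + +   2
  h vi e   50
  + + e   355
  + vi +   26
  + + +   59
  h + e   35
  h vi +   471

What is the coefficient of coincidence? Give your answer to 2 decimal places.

0.54

The two most frequent reciprocal classes, h vi + and + + e, are the parental types, so the F1 was h vi + / + + e.
The two rarest classes, h + + and + vi e, are the double crossovers. Comparing them with the parentals, only the vi allele has switched, so vi is the middle locus and the order is h – vi – e.
h–vi: (61 + 4)/1000 = 0.0650; vi–e: (109 + 4)/1000 = 0.1130.
Expected DCO frequency = 0.0650 × 0.1130 ≈ 0.00735; observed = 4/1000 ≈ 0.00400.
Coefficient of coincidence = 0.00400/0.00735 ≈ 0.54.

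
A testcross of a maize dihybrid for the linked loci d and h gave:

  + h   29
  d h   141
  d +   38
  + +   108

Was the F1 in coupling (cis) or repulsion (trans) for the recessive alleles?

The two most frequent classes are + + (108) and d h (141); these are the parental (non-recombinant) types.
So the F1 carried + + on one chromosome and d h on the other — the recessive alleles are on the same chromosome (cis / coupling).

cis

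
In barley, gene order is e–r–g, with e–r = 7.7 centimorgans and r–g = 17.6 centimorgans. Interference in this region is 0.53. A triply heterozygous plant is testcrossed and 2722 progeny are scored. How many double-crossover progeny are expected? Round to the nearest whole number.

17

Map distances give recombination frequencies of 0.077 and 0.176 for the two intervals.
With interference 0.53 (so coincidence = 0.47), expected double-crossover frequency = 0.077 × 0.176 × 0.47 = 0.00637.
Expected number = 0.00637 × 2722 = 17.34 ≈ 17.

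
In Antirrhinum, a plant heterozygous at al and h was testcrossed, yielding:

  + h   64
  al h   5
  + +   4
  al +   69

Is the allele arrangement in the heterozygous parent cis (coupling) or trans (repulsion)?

trans

The two most frequent classes are + h (64) and al + (69); these are the parental (non-recombinant) types.
So the F1 carried + h on one chromosome and al + on the other — the recessive alleles are on opposite chromosomes (trans / repulsion).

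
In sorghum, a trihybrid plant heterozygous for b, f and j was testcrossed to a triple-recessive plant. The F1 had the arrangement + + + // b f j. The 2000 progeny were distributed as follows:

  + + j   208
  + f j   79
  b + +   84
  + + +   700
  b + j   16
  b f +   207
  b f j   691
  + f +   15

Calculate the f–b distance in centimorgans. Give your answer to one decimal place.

The two rarest classes, + f + and b + j, are the double crossovers. Comparing them with the parentals, only the f allele has switched, so f is the middle locus and the order is j – f – b.
Crossovers in the f–b interval produce the single-crossover classes b + + and + f j (84 + 79 = 163) plus the double crossovers (31).
RF(f–b) = (163 + 31) / 2000 = 194/2000 = 0.0970 → 9.7 centimorgans.

9.7 centimorgans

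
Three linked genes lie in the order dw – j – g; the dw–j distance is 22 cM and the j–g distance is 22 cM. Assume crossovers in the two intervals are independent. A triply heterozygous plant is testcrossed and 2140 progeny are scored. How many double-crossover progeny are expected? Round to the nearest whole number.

Map distances give recombination frequencies of 0.220 and 0.220 for the two intervals.
With no interference, expected double-crossover frequency = 0.220 × 0.220 = 0.04840.
Expected number = 0.04840 × 2140 = 103.58 ≈ 104.

104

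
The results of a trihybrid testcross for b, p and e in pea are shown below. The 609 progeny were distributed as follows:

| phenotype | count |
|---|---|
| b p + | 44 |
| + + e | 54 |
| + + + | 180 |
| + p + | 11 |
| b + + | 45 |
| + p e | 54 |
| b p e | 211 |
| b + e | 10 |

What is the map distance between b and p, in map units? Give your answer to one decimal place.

19.7 map units

The two most frequent reciprocal classes, b p e and + + +, are the parental types, so the F1 was b p e / + + +.
The two rarest classes, b + e and + p +, are the double crossovers. Comparing them with the parentals, only the p allele has switched, so p is the middle locus and the order is e – p – b.
Crossovers in the p–b interval produce the single-crossover classes + p e and b + + (54 + 45 = 99) plus the double crossovers (21).
RF(p–b) = (99 + 21) / 609 = 120/609 = 0.1970 → 19.7 map units.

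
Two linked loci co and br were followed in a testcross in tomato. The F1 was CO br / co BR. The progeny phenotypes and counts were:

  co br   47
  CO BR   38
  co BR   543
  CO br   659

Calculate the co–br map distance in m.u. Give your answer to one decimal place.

6.6 m.u.

The recombinant classes are CO BR and co br: 38 + 47 = 85.
Recombination frequency = 85/1287 = 0.0660 ≈ 6.6%, i.e. 6.6 m.u.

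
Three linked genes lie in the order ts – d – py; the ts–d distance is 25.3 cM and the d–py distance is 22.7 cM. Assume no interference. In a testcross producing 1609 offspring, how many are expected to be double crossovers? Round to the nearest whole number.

Map distances give recombination frequencies of 0.253 and 0.227 for the two intervals.
With no interference, expected double-crossover frequency = 0.253 × 0.227 = 0.05743.
Expected number = 0.05743 × 1609 = 92.41 ≈ 92.

92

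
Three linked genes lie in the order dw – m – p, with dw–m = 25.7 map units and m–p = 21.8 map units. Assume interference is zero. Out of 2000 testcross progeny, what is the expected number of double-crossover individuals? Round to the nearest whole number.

Map distances give recombination frequencies of 0.257 and 0.218 for the two intervals.
With no interference, expected double-crossover frequency = 0.257 × 0.218 = 0.05603.
Expected number = 0.05603 × 2000 = 112.05 ≈ 112.

112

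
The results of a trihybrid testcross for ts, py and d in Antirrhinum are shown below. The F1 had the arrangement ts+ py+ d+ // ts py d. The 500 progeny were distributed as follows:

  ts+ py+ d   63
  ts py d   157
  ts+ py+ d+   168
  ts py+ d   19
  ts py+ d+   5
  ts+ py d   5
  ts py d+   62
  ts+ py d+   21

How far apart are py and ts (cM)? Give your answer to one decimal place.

The two rarest classes, ts py+ d+ and ts+ py d, are the double crossovers. Comparing them with the parentals, only the ts allele has switched, so ts is the middle locus and the order is py – ts – d.
Crossovers in the py–ts interval produce the single-crossover classes ts+ py d+ and ts py+ d (21 + 19 = 40) plus the double crossovers (10).
RF(py–ts) = (40 + 10) / 500 = 50/500 = 0.1000 → 10.0 cM.

10.0 cM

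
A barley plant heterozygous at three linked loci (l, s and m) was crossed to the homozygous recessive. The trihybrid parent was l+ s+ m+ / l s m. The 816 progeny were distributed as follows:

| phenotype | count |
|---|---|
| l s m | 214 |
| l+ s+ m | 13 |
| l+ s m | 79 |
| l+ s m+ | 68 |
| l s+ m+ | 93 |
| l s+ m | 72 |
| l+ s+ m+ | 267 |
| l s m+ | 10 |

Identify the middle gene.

m

The two rarest classes, l+ s+ m and l s m+, are the double crossovers. Comparing them with the parentals, only the m allele has switched, so m is the middle locus and the order is s – m – l.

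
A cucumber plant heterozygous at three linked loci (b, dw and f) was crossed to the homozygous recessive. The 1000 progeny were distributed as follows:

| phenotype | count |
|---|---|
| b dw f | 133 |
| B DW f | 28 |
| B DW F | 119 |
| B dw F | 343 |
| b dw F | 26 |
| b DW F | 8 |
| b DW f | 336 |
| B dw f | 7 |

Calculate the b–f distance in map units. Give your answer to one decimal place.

6.9 map units

The two most frequent reciprocal classes, b DW f and B dw F, are the parental types, so the F1 was b DW f / B dw F.
The two rarest classes, b DW F and B dw f, are the double crossovers. Comparing them with the parentals, only the f allele has switched, so f is the middle locus and the order is dw – f – b.
Crossovers in the f–b interval produce the single-crossover classes B DW f and b dw F (28 + 26 = 54) plus the double crossovers (15).
RF(f–b) = (54 + 15) / 1000 = 69/1000 = 0.0690 → 6.9 map units.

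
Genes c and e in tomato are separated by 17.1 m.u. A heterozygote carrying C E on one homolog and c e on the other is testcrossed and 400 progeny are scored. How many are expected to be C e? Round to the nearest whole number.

A map distance of 17.1 m.u. corresponds to a recombination frequency of 0.171.
The F1 is C E / c e, so C e is a recombinant gamete class with expected frequency r/2 = 0.171/2 = 0.0855.
Expected number = 0.0855 × 400 = 34.20 ≈ 34.

34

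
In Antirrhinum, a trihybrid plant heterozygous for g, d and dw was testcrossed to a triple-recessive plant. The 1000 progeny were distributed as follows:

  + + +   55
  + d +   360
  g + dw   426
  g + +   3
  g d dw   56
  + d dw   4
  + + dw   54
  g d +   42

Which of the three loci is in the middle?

dw

The two most frequent reciprocal classes, g + dw and + d +, are the parental types, so the F1 was g + dw / + d +.
The two rarest classes, g + + and + d dw, are the double crossovers. Comparing them with the parentals, only the dw allele has switched, so dw is the middle locus and the order is d – dw – g.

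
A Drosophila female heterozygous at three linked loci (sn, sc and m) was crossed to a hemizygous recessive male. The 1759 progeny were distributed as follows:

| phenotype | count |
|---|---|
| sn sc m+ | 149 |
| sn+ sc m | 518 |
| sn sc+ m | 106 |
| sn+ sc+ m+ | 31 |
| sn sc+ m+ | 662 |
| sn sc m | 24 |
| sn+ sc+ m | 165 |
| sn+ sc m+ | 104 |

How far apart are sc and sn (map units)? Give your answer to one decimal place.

21.0 map units

The two most frequent reciprocal classes, sn sc+ m+ and sn+ sc m, are the parental types, so the F1 was sn sc+ m+ / sn+ sc m.
The two rarest classes, sn+ sc+ m+ and sn sc m, are the double crossovers. Comparing them with the parentals, only the sn allele has switched, so sn is the middle locus and the order is sc – sn – m.
Crossovers in the sc–sn interval produce the single-crossover classes sn sc m+ and sn+ sc+ m (149 + 165 = 314) plus the double crossovers (55).
RF(sc–sn) = (314 + 55) / 1759 = 369/1759 = 0.2098 → 21.0 map units.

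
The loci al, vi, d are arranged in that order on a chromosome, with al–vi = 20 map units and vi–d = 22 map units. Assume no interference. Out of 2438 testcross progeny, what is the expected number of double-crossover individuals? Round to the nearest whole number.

107

Map distances give recombination frequencies of 0.200 and 0.220 for the two intervals.
With no interference, expected double-crossover frequency = 0.200 × 0.220 = 0.04400.
Expected number = 0.04400 × 2438 = 107.27 ≈ 107.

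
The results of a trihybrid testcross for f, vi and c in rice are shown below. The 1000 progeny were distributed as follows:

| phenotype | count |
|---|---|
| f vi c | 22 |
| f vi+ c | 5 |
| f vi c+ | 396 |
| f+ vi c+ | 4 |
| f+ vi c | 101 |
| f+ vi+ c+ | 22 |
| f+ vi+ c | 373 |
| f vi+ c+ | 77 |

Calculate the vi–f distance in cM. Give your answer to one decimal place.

18.7 cM

The two most frequent reciprocal classes, f vi c+ and f+ vi+ c, are the parental types, so the F1 was f vi c+ / f+ vi+ c.
The two rarest classes, f+ vi c+ and f vi+ c, are the double crossovers. Comparing them with the parentals, only the f allele has switched, so f is the middle locus and the order is c – f – vi.
Crossovers in the f–vi interval produce the single-crossover classes f vi+ c+ and f+ vi c (77 + 101 = 178) plus the double crossovers (9).
RF(f–vi) = (178 + 9) / 1000 = 187/1000 = 0.1870 → 18.7 cM.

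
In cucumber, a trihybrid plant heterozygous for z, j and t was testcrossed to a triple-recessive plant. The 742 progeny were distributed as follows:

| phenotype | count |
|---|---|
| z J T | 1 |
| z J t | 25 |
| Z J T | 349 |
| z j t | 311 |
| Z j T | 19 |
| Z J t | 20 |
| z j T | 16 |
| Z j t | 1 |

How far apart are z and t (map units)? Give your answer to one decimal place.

The two most frequent reciprocal classes, Z J T and z j t, are the parental types, so the F1 was Z J T / z j t.
The two rarest classes, z J T and Z j t, are the double crossovers. Comparing them with the parentals, only the z allele has switched, so z is the middle locus and the order is t – z – j.
Crossovers in the t–z interval produce the single-crossover classes Z J t and z j T (20 + 16 = 36) plus the double crossovers (2).
RF(t–z) = (36 + 2) / 742 = 38/742 = 0.0512 → 5.1 map units.

5.1 map units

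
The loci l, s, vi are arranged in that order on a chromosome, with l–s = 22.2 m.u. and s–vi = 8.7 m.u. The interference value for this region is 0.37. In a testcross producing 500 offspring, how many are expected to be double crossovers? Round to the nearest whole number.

6

Map distances give recombination frequencies of 0.222 and 0.087 for the two intervals.
With interference 0.37 (so coincidence = 0.63), expected double-crossover frequency = 0.222 × 0.087 × 0.63 = 0.01217.
Expected number = 0.01217 × 500 = 6.08 ≈ 6.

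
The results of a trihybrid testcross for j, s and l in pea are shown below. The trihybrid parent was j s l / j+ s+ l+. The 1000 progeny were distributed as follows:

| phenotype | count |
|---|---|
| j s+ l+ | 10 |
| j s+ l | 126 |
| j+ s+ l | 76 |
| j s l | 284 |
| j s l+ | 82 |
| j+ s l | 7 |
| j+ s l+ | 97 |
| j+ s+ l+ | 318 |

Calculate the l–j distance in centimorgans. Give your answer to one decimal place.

17.5 centimorgans

The two rarest classes, j+ s l and j s+ l+, are the double crossovers. Comparing them with the parentals, only the j allele has switched, so j is the middle locus and the order is l – j – s.
Crossovers in the l–j interval produce the single-crossover classes j s l+ and j+ s+ l (82 + 76 = 158) plus the double crossovers (17).
RF(l–j) = (158 + 17) / 1000 = 175/1000 = 0.1750 → 17.5 centimorgans.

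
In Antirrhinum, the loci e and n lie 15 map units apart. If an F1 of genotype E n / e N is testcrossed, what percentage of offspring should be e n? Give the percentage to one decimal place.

A map distance of 15 map units corresponds to a recombination frequency of 0.150.
The F1 is E n / e N, so e n is a recombinant gamete class with expected frequency r/2 = 0.150/2 = 0.0750.
That is 0.0750 = 7.5% of the progeny.

7.5%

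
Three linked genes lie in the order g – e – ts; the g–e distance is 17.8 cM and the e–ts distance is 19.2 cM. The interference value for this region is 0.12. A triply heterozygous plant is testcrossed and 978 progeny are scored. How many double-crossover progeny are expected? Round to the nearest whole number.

Map distances give recombination frequencies of 0.178 and 0.192 for the two intervals.
With interference 0.12 (so coincidence = 0.88), expected double-crossover frequency = 0.178 × 0.192 × 0.88 = 0.03007.
Expected number = 0.03007 × 978 = 29.41 ≈ 29.

29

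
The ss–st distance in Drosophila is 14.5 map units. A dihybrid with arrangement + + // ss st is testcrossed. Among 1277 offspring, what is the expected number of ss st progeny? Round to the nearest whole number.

546

A map distance of 14.5 map units corresponds to a recombination frequency of 0.145.
The F1 is + + / ss st, so ss st is a parental gamete class with expected frequency (1 − r)/2 = 0.855/2 = 0.4275.
Expected number = 0.4275 × 1277 = 545.92 ≈ 546.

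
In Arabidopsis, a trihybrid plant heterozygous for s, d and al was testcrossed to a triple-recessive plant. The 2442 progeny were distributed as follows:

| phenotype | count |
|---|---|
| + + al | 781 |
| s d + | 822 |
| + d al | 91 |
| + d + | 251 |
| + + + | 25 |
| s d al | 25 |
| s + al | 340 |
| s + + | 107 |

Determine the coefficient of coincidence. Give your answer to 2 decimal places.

0.77

The two most frequent reciprocal classes, + + al and s d +, are the parental types, so the F1 was + + al / s d +.
The two rarest classes, + + + and s d al, are the double crossovers. Comparing them with the parentals, only the al allele has switched, so al is the middle locus and the order is s – al – d.
s–al: (591 + 50)/2442 = 0.2625; al–d: (198 + 50)/2442 = 0.1016.
Expected DCO frequency = 0.2625 × 0.1016 ≈ 0.02667; observed = 50/2442 ≈ 0.02048.
Coefficient of coincidence = 0.02048/0.02667 ≈ 0.77.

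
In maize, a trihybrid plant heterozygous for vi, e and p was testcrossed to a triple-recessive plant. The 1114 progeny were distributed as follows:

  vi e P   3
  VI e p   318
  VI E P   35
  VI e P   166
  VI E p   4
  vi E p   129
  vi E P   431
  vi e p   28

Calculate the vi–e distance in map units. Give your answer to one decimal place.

The two most frequent reciprocal classes, vi E P and VI e p, are the parental types, so the F1 was vi E P / VI e p.
The two rarest classes, vi e P and VI E p, are the double crossovers. Comparing them with the parentals, only the e allele has switched, so e is the middle locus and the order is p – e – vi.
Crossovers in the e–vi interval produce the single-crossover classes VI E P and vi e p (35 + 28 = 63) plus the double crossovers (7).
RF(e–vi) = (63 + 7) / 1114 = 70/1114 = 0.0628 → 6.3 map units.

6.3 map units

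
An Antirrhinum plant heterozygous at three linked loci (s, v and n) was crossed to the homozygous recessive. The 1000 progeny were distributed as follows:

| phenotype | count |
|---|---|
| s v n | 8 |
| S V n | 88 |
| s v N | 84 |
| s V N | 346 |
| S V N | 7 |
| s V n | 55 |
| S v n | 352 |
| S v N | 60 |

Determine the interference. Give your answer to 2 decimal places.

0.38

The two most frequent reciprocal classes, s V N and S v n, are the parental types, so the F1 was s V N / S v n.
The two rarest classes, S V N and s v n, are the double crossovers. Comparing them with the parentals, only the s allele has switched, so s is the middle locus and the order is v – s – n.
v–s: (172 + 15)/1000 = 0.1870; s–n: (115 + 15)/1000 = 0.1300.
Expected DCO frequency = 0.1870 × 0.1300 ≈ 0.02431; observed = 15/1000 ≈ 0.01500.
Coefficient of coincidence = 0.01500/0.02431 ≈ 0.62; interference = 1 − 0.62 = 0.38.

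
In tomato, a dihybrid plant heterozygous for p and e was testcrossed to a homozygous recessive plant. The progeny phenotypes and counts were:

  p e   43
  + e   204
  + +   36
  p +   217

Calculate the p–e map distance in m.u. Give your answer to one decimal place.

15.8 m.u.

The two most frequent classes, + e (204) and p + (217), are the parental types, so the F1 was + e / p +.
The recombinant classes are + + and p e: 36 + 43 = 79.
Recombination frequency = 79/500 = 0.1580 ≈ 15.8%, i.e. 15.8 m.u.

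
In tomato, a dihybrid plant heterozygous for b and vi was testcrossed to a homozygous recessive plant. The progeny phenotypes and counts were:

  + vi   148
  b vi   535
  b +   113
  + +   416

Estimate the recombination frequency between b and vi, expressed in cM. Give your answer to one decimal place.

21.5 cM

The two most frequent classes, + + (416) and b vi (535), are the parental types, so the F1 was + + / b vi.
The recombinant classes are + vi and b +: 148 + 113 = 261.
Recombination frequency = 261/1212 = 0.2153 ≈ 21.5%, i.e. 21.5 cM.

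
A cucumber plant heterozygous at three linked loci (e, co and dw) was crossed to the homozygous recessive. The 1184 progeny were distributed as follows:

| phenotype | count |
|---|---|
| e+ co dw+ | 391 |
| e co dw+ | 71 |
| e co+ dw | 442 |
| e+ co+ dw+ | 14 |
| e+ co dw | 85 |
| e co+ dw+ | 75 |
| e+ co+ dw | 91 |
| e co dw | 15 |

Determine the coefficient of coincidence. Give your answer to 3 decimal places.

The two most frequent reciprocal classes, e co+ dw and e+ co dw+, are the parental types, so the F1 was e co+ dw / e+ co dw+.
The two rarest classes, e co dw and e+ co+ dw+, are the double crossovers. Comparing them with the parentals, only the co allele has switched, so co is the middle locus and the order is dw – co – e.
dw–co: (160 + 29)/1184 = 0.1596; co–e: (162 + 29)/1184 = 0.1613.
Expected DCO frequency = 0.1596 × 0.1613 ≈ 0.02574; observed = 29/1184 ≈ 0.02449.
Coefficient of coincidence = 0.02449/0.02574 ≈ 0.951.

0.951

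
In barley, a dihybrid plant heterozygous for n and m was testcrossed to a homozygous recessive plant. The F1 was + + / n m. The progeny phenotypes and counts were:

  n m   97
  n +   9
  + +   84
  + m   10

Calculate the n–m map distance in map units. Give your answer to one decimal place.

9.5 map units

The recombinant classes are + m and n +: 10 + 9 = 19.
Recombination frequency = 19/200 = 0.0950 ≈ 9.5%, i.e. 9.5 map units.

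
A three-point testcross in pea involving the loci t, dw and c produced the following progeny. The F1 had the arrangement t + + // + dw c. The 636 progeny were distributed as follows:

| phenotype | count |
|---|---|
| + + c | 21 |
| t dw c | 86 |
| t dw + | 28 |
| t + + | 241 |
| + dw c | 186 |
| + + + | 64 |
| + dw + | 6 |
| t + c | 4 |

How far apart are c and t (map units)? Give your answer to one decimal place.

25.2 map units

The two rarest classes, t + c and + dw +, are the double crossovers. Comparing them with the parentals, only the c allele has switched, so c is the middle locus and the order is dw – c – t.
Crossovers in the c–t interval produce the single-crossover classes + + + and t dw c (64 + 86 = 150) plus the double crossovers (10).
RF(c–t) = (150 + 10) / 636 = 160/636 = 0.2516 → 25.2 map units.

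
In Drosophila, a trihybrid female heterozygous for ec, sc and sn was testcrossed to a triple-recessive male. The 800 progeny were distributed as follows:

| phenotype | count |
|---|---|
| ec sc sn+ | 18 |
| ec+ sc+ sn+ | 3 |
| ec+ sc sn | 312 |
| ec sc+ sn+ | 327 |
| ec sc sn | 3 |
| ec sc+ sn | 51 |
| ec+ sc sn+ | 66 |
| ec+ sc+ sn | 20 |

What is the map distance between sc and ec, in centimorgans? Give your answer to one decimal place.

The two most frequent reciprocal classes, ec+ sc sn and ec sc+ sn+, are the parental types, so the F1 was ec+ sc sn / ec sc+ sn+.
The two rarest classes, ec sc sn and ec+ sc+ sn+, are the double crossovers. Comparing them with the parentals, only the ec allele has switched, so ec is the middle locus and the order is sc – ec – sn.
Crossovers in the sc–ec interval produce the single-crossover classes ec+ sc+ sn and ec sc sn+ (20 + 18 = 38) plus the double crossovers (6).
RF(sc–ec) = (38 + 6) / 800 = 44/800 = 0.0550 → 5.5 centimorgans.

5.5 centimorgans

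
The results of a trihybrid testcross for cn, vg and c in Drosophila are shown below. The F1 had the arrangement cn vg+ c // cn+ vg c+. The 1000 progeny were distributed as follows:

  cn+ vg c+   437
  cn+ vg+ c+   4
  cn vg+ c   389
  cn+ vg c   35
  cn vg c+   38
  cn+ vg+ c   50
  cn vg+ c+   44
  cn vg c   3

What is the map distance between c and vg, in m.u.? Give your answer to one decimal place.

8.6 m.u.

The two rarest classes, cn vg c and cn+ vg+ c+, are the double crossovers. Comparing them with the parentals, only the vg allele has switched, so vg is the middle locus and the order is cn – vg – c.
Crossovers in the vg–c interval produce the single-crossover classes cn vg+ c+ and cn+ vg c (44 + 35 = 79) plus the double crossovers (7).
RF(vg–c) = (79 + 7) / 1000 = 86/1000 = 0.0860 → 8.6 m.u.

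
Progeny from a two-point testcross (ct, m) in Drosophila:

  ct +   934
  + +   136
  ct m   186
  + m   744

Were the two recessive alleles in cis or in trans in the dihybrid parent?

trans

The two most frequent classes are + m (744) and ct + (934); these are the parental (non-recombinant) types.
So the F1 carried + m on one chromosome and ct + on the other — the recessive alleles are on opposite chromosomes (trans / repulsion).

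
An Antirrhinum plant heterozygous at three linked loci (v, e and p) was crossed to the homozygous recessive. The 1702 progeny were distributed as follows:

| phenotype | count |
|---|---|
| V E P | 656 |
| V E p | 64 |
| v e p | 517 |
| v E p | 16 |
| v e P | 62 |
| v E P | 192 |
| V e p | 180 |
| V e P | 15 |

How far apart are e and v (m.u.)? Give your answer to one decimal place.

The two most frequent reciprocal classes, V E P and v e p, are the parental types, so the F1 was V E P / v e p.
The two rarest classes, V e P and v E p, are the double crossovers. Comparing them with the parentals, only the e allele has switched, so e is the middle locus and the order is p – e – v.
Crossovers in the e–v interval produce the single-crossover classes v E P and V e p (192 + 180 = 372) plus the double crossovers (31).
RF(e–v) = (372 + 31) / 1702 = 403/1702 = 0.2368 → 23.7 m.u.

23.7 m.u.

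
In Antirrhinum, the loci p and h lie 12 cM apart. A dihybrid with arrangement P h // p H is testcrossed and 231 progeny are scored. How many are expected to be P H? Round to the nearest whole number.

14

A map distance of 12 cM corresponds to a recombination frequency of 0.120.
The F1 is P h / p H, so P H is a recombinant gamete class with expected frequency r/2 = 0.120/2 = 0.0600.
Expected number = 0.0600 × 231 = 13.86 ≈ 14.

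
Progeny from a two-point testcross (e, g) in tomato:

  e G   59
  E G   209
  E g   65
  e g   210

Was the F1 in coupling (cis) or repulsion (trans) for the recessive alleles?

cis

The two most frequent classes are E G (209) and e g (210); these are the parental (non-recombinant) types.
So the F1 carried E G on one chromosome and e g on the other — the recessive alleles are on the same chromosome (cis / coupling).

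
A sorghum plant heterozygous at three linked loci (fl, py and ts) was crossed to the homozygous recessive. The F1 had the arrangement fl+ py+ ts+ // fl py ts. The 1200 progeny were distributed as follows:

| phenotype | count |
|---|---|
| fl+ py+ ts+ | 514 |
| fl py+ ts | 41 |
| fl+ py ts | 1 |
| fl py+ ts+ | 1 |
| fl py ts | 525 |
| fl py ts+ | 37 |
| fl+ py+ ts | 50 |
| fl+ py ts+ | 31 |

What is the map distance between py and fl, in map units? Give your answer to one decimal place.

6.2 map units

The two rarest classes, fl py+ ts+ and fl+ py ts, are the double crossovers. Comparing them with the parentals, only the fl allele has switched, so fl is the middle locus and the order is ts – fl – py.
Crossovers in the fl–py interval produce the single-crossover classes fl+ py ts+ and fl py+ ts (31 + 41 = 72) plus the double crossovers (2).
RF(fl–py) = (72 + 2) / 1200 = 74/1200 = 0.0617 → 6.2 map units.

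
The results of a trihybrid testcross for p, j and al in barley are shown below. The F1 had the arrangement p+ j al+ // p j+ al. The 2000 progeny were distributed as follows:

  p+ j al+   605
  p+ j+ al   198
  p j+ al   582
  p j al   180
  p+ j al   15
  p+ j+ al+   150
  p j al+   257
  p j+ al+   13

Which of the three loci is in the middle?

The two rarest classes, p+ j al and p j+ al+, are the double crossovers. Comparing them with the parentals, only the al allele has switched, so al is the middle locus and the order is p – al – j.

al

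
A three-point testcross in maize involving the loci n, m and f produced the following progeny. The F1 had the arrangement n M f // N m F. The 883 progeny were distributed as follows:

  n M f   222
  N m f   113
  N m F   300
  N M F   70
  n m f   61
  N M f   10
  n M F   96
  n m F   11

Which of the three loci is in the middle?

n

The two rarest classes, N M f and n m F, are the double crossovers. Comparing them with the parentals, only the n allele has switched, so n is the middle locus and the order is m – n – f.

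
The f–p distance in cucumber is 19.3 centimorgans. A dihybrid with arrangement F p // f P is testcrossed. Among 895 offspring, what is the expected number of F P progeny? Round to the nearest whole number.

86

A map distance of 19.3 centimorgans corresponds to a recombination frequency of 0.193.
The F1 is F p / f P, so F P is a recombinant gamete class with expected frequency r/2 = 0.193/2 = 0.0965.
Expected number = 0.0965 × 895 = 86.37 ≈ 86.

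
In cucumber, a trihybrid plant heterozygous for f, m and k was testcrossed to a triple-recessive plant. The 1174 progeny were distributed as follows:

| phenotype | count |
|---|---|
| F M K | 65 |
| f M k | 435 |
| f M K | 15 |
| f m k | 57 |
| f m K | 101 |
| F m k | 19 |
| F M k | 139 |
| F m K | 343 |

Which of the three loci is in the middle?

The two most frequent reciprocal classes, f M k and F m K, are the parental types, so the F1 was f M k / F m K.
The two rarest classes, f M K and F m k, are the double crossovers. Comparing them with the parentals, only the k allele has switched, so k is the middle locus and the order is m – k – f.

k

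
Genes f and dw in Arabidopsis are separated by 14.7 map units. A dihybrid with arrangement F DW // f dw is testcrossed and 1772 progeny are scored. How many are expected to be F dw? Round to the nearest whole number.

A map distance of 14.7 map units corresponds to a recombination frequency of 0.147.
The F1 is F DW / f dw, so F dw is a recombinant gamete class with expected frequency r/2 = 0.147/2 = 0.0735.
Expected number = 0.0735 × 1772 = 130.24 ≈ 130.

130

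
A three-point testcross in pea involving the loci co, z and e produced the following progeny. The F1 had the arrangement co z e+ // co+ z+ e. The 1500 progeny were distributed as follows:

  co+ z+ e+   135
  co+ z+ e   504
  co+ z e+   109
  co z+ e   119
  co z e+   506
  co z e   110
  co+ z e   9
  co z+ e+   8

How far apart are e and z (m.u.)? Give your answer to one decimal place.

17.5 m.u.

The two rarest classes, co z+ e+ and co+ z e, are the double crossovers. Comparing them with the parentals, only the z allele has switched, so z is the middle locus and the order is co – z – e.
Crossovers in the z–e interval produce the single-crossover classes co z e and co+ z+ e+ (110 + 135 = 245) plus the double crossovers (17).
RF(z–e) = (245 + 17) / 1500 = 262/1500 = 0.1747 → 17.5 m.u.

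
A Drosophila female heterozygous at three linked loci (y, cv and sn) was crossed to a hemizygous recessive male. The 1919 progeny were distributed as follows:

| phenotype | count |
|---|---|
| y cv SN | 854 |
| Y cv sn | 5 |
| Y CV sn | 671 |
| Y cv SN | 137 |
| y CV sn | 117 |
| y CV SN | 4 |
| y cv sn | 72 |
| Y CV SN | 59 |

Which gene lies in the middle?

The two most frequent reciprocal classes, Y CV sn and y cv SN, are the parental types, so the F1 was Y CV sn / y cv SN.
The two rarest classes, Y cv sn and y CV SN, are the double crossovers. Comparing them with the parentals, only the cv allele has switched, so cv is the middle locus and the order is sn – cv – y.

cv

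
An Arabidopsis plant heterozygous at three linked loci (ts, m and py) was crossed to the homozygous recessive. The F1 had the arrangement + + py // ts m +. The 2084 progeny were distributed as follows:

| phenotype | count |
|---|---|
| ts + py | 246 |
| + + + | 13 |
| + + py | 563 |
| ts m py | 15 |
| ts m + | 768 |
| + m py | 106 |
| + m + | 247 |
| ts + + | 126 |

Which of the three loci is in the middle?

The two rarest classes, + + + and ts m py, are the double crossovers. Comparing them with the parentals, only the py allele has switched, so py is the middle locus and the order is m – py – ts.

py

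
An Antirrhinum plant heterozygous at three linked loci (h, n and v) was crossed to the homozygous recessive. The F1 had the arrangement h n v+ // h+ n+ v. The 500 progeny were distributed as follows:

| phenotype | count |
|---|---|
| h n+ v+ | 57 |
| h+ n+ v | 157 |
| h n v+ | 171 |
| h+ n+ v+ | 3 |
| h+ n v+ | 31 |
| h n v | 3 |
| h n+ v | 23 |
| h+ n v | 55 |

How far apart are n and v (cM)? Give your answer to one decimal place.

The two rarest classes, h n v and h+ n+ v+, are the double crossovers. Comparing them with the parentals, only the v allele has switched, so v is the middle locus and the order is h – v – n.
Crossovers in the v–n interval produce the single-crossover classes h n+ v+ and h+ n v (57 + 55 = 112) plus the double crossovers (6).
RF(v–n) = (112 + 6) / 500 = 118/500 = 0.2360 → 23.6 cM.

23.6 cM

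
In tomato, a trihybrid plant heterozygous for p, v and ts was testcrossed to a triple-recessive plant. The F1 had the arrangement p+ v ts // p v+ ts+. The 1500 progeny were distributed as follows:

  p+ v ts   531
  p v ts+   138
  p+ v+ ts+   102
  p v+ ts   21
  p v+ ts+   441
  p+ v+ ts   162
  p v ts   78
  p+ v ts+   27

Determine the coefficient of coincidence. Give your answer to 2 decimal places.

The two rarest classes, p+ v ts+ and p v+ ts, are the double crossovers. Comparing them with the parentals, only the ts allele has switched, so ts is the middle locus and the order is v – ts – p.
v–ts: (300 + 48)/1500 = 0.2320; ts–p: (180 + 48)/1500 = 0.1520.
Expected DCO frequency = 0.2320 × 0.1520 ≈ 0.03526; observed = 48/1500 ≈ 0.03200.
Coefficient of coincidence = 0.03200/0.03526 ≈ 0.91.

0.91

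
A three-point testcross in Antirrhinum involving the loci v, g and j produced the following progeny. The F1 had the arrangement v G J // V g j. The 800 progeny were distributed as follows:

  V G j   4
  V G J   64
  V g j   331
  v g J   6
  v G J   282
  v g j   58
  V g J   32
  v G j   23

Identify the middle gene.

The two rarest classes, v g J and V G j, are the double crossovers. Comparing them with the parentals, only the g allele has switched, so g is the middle locus and the order is j – g – v.

g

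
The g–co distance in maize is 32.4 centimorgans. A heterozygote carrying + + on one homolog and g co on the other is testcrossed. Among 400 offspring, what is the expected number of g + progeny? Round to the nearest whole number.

A map distance of 32.4 centimorgans corresponds to a recombination frequency of 0.324.
The F1 is + + / g co, so g + is a recombinant gamete class with expected frequency r/2 = 0.324/2 = 0.1620.
Expected number = 0.1620 × 400 = 64.80 ≈ 65.

65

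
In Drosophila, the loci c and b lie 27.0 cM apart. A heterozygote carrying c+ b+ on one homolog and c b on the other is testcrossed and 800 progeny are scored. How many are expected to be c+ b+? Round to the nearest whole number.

A map distance of 27.0 cM corresponds to a recombination frequency of 0.270.
The F1 is c+ b+ / c b, so c+ b+ is a parental gamete class with expected frequency (1 − r)/2 = 0.730/2 = 0.3650.
Expected number = 0.3650 × 800 = 292.00 ≈ 292.

292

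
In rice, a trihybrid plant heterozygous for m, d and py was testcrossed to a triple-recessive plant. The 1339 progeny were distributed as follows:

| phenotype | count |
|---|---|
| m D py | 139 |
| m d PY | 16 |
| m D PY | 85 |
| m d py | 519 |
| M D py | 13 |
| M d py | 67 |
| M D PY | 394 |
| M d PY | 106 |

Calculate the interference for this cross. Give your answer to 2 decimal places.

The two most frequent reciprocal classes, M D PY and m d py, are the parental types, so the F1 was M D PY / m d py.
The two rarest classes, M D py and m d PY, are the double crossovers. Comparing them with the parentals, only the py allele has switched, so py is the middle locus and the order is d – py – m.
d–py: (245 + 29)/1339 = 0.2046; py–m: (152 + 29)/1339 = 0.1352.
Expected DCO frequency = 0.2046 × 0.1352 ≈ 0.02766; observed = 29/1339 ≈ 0.02166.
Coefficient of coincidence = 0.02166/0.02766 ≈ 0.78; interference = 1 − 0.78 = 0.22.

0.22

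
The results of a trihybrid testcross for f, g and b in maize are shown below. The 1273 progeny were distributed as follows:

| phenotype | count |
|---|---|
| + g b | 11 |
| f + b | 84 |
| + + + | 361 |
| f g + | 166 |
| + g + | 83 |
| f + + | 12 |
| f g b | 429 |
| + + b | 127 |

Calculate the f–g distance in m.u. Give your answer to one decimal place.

The two most frequent reciprocal classes, f g b and + + +, are the parental types, so the F1 was f g b / + + +.
The two rarest classes, + g b and f + +, are the double crossovers. Comparing them with the parentals, only the f allele has switched, so f is the middle locus and the order is g – f – b.
Crossovers in the g–f interval produce the single-crossover classes f + b and + g + (84 + 83 = 167) plus the double crossovers (23).
RF(g–f) = (167 + 23) / 1273 = 190/1273 = 0.1493 → 14.9 m.u.

14.9 m.u.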